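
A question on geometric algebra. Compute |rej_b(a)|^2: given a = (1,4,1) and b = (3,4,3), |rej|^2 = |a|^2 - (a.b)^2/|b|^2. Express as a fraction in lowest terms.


|a|^2 = 1^2 + 4^2 + 1^2 = 18
|b|^2 = 3^2 + 4^2 + 3^2 = 34
a . b = 1*3 + 4*4 + 1*3 = 22
(a.b)^2 = 22^2 = 484
|rej|^2 = 18 - 484/34
= (612 - 484)/34
= 128/34
In lowest terms: 64/17


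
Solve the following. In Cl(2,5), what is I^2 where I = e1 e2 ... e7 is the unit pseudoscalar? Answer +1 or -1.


The pseudoscalar I = e1...e_n (product of all n generators) of Cl(p,q) satisfies I^2 = (-1)^(q + n(n-1)/2).
p = 2, q = 5, n = p + q = 7
n(n-1)/2 = 7 * 6 / 2 = 21
Exponent = q + n(n-1)/2 = 5 + 21 = 26
I^2 = (-1)^26 = +1


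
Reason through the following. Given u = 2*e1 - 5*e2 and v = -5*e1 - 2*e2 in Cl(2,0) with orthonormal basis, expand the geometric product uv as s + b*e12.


Expand: (2*e1 - 5*e2)(-5*e1 - 2*e2)
= 2*(-5)*e1e1 + 2*(-2)*e1e2 + (-5)*(-5)*e2e1 + (-5)*(-2)*e2e2
Using e1^2 = e2^2 = 1, e2e1 = -e1e2:
Scalar part s = 2*(-5) + (-5)*(-2) = -10 + 10 = 0
Bivector part b = 2*(-2) - (-5)*(-5) = -4 - 25 = -29
uv = 0 - 29*e12


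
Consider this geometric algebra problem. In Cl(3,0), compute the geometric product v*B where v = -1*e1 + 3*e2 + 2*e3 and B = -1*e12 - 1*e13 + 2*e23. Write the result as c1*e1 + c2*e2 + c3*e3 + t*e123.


vB has grade-1 (vector) and grade-3 (trivector) parts: vB = (v _| B) + (v ^ B).
Vector part <vB>_1:
  e1: -v2*b12 - v3*b13 = -(3)*(-1) - (2)*(-1) = 5
  e2: v1*b12 - v3*b23 = (-1)*(-1) - (2)*(2) = -3
  e3: v1*b13 + v2*b23 = (-1)*(-1) + (3)*(2) = 7
Trivector part <vB>_3:
  e123: v1*b23 - v2*b13 + v3*b12 = (-1)*(2) - (3)*(-1) + (2)*(-1) = -1
vB = 5*e1 - 3*e2 + 7*e3 - 1*e123


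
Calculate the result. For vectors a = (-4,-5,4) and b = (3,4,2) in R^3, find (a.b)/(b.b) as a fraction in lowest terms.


Projection coefficient = (a . b) / (b . b)
a . b = (-4)*3 + (-5)*4 + 4*2
= -12 + (-20) + 8 = -24
b . b = 3^2 + 4^2 + 2^2
= 9 + 16 + 4 = 29
Coefficient = -24/29
In lowest terms: -24/29


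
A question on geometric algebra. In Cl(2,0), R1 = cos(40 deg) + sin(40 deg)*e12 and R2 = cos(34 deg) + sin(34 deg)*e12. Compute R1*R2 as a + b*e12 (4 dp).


Same-plane rotors commute and their half-angles add:
R1*R2 = cos(a1 + a2) + sin(a1 + a2)*e12.
a1 + a2 = 40 + 34 = 74 deg
cos(74 deg) = 0.2756
sin(74 deg) = 0.9613
R1*R2 = 0.2756 + 0.9613*e12


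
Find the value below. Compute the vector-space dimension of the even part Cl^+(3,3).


Even subalgebra dimension = 2^(n-1)
n = 3 + 3 = 6
2^(6 - 1) = 2^5 = 32
Verification: sum of C(6,k) for even k = 1 + 15 + 15 + 1 = 32
Result = 32


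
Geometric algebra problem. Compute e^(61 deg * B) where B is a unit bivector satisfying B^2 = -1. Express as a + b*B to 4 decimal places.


For a unit bivector B with B^2 = -1, the exponential series gives
e^(theta*B) = cos(theta) + sin(theta)*B (the GA analogue of Euler's formula).
theta = 61 degrees = 1.064651 rad
cos(61 deg) = 0.4848
sin(61 deg) = 0.8746
exp(theta*B) = 0.4848 + 0.8746*B


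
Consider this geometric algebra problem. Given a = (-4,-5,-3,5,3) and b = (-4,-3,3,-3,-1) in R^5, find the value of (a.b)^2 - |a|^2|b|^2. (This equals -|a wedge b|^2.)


a . b = (-4)*(-4) + (-5)*(-3) + (-3)*3 + 5*(-3) + 3*(-1)
= 16 + 15 + (-9) + (-15) + (-3) = 4
|a|^2 = (-4)^2 + (-5)^2 + (-3)^2 + 5^2 + 3^2 = 84
|b|^2 = (-4)^2 + (-3)^2 + 3^2 + (-3)^2 + (-1)^2 = 44
(a.b)^2 = 4^2 = 16
|a|^2 * |b|^2 = 84 * 44 = 3696
Result = 16 - 3696 = -3680


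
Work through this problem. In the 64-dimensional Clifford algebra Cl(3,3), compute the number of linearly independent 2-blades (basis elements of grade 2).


Number of grade-k basis blades in Cl(p,q) with n = p + q is C(n, k).
n = 3 + 3 = 6
C(6, 2) = 6! / (2! * 4!)
= 720 / (2 * 24)
= 15


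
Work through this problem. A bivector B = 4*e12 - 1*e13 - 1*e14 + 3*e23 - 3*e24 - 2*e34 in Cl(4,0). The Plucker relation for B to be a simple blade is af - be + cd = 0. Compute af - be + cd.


Plucker relation: af - be + cd
a*f = 4*(-2) = -8
b*e = (-1)*(-3) = 3
c*d = (-1)*3 = -3
af - be + cd = -8 - 3 + (-3)
= -14


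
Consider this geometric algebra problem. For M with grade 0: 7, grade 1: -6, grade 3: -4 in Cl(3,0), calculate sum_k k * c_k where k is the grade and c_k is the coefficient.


Grade-weighted sum = sum of grade_k * coefficient_k
0*7 = 0
1*(-6) = -6
3*(-4) = -12
Total = 0 + (-6) + (-12) = -18


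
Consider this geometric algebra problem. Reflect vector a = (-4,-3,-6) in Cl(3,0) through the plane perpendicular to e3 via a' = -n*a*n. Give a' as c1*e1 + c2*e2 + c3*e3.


Reflection formula: a' = -n*a*n, with n = e3 (unit vector, n^2 = 1).
For reflection through hyperplane perp to e3:
The component along e3 flips sign, others stay.
a = (-4, -3, -6)
a' = (-4, -3, 6)
a' = -4*e1 - 3*e2 + 6*e3


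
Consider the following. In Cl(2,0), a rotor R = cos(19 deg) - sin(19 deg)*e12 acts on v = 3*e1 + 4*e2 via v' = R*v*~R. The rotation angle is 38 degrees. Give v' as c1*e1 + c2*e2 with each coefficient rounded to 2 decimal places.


Rotor R = cos(19deg) - sin(19deg)*e12
Rotation angle theta = 2 * 19 = 38 degrees
v' = R*v*~R rotates v by theta.
cos(38deg) = 0.7880, sin(38deg) = 0.6157
v'_1 = 3*cos(38deg) - 4*sin(38deg)
= 3*0.7880 - 4*0.6157
= -0.10
v'_2 = 3*sin(38deg) + 4*cos(38deg)
= 3*0.6157 + 4*0.7880
= 5.00
v' = -0.10*e1 + 5.00*e2


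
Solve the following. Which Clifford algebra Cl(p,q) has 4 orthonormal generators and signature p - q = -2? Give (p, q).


We need p + q = 4 and p - q = -2.
Adding: 2p = 4 + (-2) = 2, so p = 1.
Then q = 4 - 1 = 3.
(p, q) = (1, 3)


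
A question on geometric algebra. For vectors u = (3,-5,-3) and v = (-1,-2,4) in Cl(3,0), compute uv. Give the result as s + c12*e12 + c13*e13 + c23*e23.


In Cl(3,0): e_i^2 = 1, e_ie_j = -e_je_i for i != j.
Scalar part = u . v = 3*(-1) + (-5)*(-2) + (-3)*4
= -3 + 10 + (-12) = -5
e12 coeff = 3*(-2) - (-5)*(-1) = -6 - 5 = -11
e13 coeff = 3*4 - (-3)*(-1) = 12 - 3 = 9
e23 coeff = (-5)*4 - (-3)*(-2) = -20 - 6 = -26
uv = -5 - 11*e12 + 9*e13 - 26*e23


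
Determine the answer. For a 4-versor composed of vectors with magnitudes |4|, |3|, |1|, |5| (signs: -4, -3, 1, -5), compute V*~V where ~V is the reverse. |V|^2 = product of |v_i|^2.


Each vector v_i has |v_i|^2 = s_i^2
Squared scales: (-4)^2 = 16, (-3)^2 = 9, 1^2 = 1, (-5)^2 = 25
|V|^2 = 16 * 9 * 1 * 25
= 3600


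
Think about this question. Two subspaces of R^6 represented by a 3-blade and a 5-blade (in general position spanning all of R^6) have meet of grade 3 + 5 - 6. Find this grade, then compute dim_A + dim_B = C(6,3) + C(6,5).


Meet grade = grade(A) + grade(B) - n
= 3 + 5 - 6 = 2
C(6,3) = 20
C(6,5) = 6
dim_A + dim_B = 20 + 6 = 26


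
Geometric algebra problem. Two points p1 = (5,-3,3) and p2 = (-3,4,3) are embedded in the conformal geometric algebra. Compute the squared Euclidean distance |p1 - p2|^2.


p1 - p2 = (8, -7, 0)
|p1 - p2|^2 = 8^2 + (-7)^2 + 0^2
= 64 + 49 + 0
= 113


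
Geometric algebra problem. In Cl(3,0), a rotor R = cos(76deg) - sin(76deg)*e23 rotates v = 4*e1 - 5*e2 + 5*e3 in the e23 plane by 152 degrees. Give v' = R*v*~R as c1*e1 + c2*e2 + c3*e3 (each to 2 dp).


Rotor R = cos(76deg) - sin(76deg)*e23
Rotation angle theta = 2 * 76 = 152 degrees in the e23 plane (e2 -> e3).
The component perpendicular to the plane (e1) is invariant: v'_1 = v1 = 4.00
cos(152deg) = -0.8829, sin(152deg) = 0.4695
v'_2 = v2*cos(theta) - v3*sin(theta) = -5*(-0.8829) - 5*0.4695 = 2.07
v'_3 = v2*sin(theta) + v3*cos(theta) = -5*0.4695 + 5*(-0.8829) = -6.76
v' = 4.00*e1 + 2.07*e2 - 6.76*e3


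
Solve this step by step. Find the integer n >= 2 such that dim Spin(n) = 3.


dim Spin(n) = dim so(n) = n(n-1)/2.
Solve n(n-1)/2 = 3, i.e. n^2 - n - 6 = 0.
Discriminant = 1 + 8*3 = 25
n = (1 + sqrt(25))/2 = (1 + 5)/2 = 3


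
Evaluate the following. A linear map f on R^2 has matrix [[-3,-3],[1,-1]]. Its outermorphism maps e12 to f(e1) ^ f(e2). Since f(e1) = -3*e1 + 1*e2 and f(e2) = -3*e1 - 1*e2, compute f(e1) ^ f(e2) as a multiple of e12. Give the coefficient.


The outermorphism of a linear map f sends e1^e2 to f(e1)^f(e2).
f(e1) = -3*e1 + 1*e2
f(e2) = -3*e1 - 1*e2
f(e1) ^ f(e2) = (-3*e1 + 1*e2) ^ (-3*e1 - 1*e2)
= (-3)*(-1)*e12 + 1*(-3)*e21
= (3 - (-3))*e12
= 6*e12
Coefficient = 6


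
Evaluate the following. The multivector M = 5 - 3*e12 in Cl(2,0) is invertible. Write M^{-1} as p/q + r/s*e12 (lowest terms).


M = 5 - 3*e12, where e12^2 = -1.
Since M commutes with its reverse ~M = a - b*e12, M * ~M = a^2 - b^2*e12^2 = a^2 + b^2.
So M^{-1} = ~M / (a^2 + b^2) = (a - b*e12)/(a^2 + b^2).
a^2 + b^2 = 25 + 9 = 34
Scalar part = 5/34 = 5/34
Bivector coeff = 3/34 = 3/34
M^{-1} = 5/34 + 3/34*e12


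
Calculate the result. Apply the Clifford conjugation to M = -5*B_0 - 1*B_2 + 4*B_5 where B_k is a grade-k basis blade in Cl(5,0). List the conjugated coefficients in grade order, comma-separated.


Clifford conjugate sign for grade k: (-1)^(k(k+1)/2)
Grade 0: (-1)^(0*1/2) = (-1)^0 = 1, coeff -5 -> -5
Grade 2: (-1)^(2*3/2) = (-1)^3 = -1, coeff -1 -> 1
Grade 5: (-1)^(5*6/2) = (-1)^15 = -1, coeff 4 -> -4
Conjugated coefficients: -5, 1, -4


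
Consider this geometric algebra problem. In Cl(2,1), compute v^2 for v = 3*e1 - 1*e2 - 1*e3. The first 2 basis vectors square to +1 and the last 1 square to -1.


v^2 = sum of c_i^2 * e_i^2
Positive signature terms (e_i^2 = +1): 3^2 + (-1)^2 = 10
Negative signature terms (e_j^2 = -1): (-1)^2 = 1
v^2 = 10 - 1 = 9


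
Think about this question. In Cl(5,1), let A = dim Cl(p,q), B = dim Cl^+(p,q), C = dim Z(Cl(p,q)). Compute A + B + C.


n = 5 + 1 = 6
Total dim = 2^6 = 64
Even subalgebra dim = 2^5 = 32
n is even, so center dim = 1
Sum = 64 + 32 + 1 = 97


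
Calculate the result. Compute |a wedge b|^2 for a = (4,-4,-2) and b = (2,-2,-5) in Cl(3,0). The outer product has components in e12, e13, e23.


a wedge b = (a1*b2 - a2*b1)*e12 + (a1*b3 - a3*b1)*e13 + (a2*b3 - a3*b2)*e23
e12 coeff: 4*(-2) - (-4)*2 = -8 - (-8) = 0
e13 coeff: 4*(-5) - (-2)*2 = -20 - (-4) = -16
e23 coeff: (-4)*(-5) - (-2)*(-2) = 20 - 4 = 16
|a wedge b|^2 = 0^2 + (-16)^2 + 16^2
= 0 + 256 + 256
= 512


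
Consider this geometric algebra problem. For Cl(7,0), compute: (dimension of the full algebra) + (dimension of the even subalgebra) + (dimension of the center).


n = 7 + 0 = 7
Total dim = 2^7 = 128
Even subalgebra dim = 2^6 = 64
n is odd, so center dim = 2
Sum = 128 + 64 + 2 = 194


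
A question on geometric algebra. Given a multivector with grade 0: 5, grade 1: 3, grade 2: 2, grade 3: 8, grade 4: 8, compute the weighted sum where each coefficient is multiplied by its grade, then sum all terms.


Grade-weighted sum = sum of grade_k * coefficient_k
0*5 = 0
1*3 = 3
2*2 = 4
3*8 = 24
4*8 = 32
Total = 0 + 3 + 4 + 24 + 32 = 63


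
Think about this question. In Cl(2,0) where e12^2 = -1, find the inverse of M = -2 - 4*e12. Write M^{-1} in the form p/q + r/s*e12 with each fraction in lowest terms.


M = -2 - 4*e12, where e12^2 = -1.
Since M commutes with its reverse ~M = a - b*e12, M * ~M = a^2 - b^2*e12^2 = a^2 + b^2.
So M^{-1} = ~M / (a^2 + b^2) = (a - b*e12)/(a^2 + b^2).
a^2 + b^2 = 4 + 16 = 20
Scalar part = -2/20 = -1/10
Bivector coeff = 4/20 = 1/5
M^{-1} = -1/10 + 1/5*e12


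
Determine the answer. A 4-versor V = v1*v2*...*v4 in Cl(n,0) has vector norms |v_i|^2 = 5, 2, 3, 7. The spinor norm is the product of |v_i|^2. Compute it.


Spinor norm N(V) = |v1|^2 * |v2|^2 * ... * |v4|^2
= 5 * 2 * 3 * 7
Running product: 5, 10, 30, 210
N(V) = 210


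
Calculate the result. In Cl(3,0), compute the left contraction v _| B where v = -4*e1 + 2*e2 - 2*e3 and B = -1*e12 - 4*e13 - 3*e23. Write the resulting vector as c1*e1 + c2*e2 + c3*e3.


Left contraction v _| B = <vB>_1 (grade-1 part of the geometric product vB).
Using e1_|e12 = e2, e2_|e12 = -e1, e1_|e13 = e3, e3_|e13 = -e1, e2_|e23 = e3, e3_|e23 = -e2:
e1 coeff: -v2*b12 - v3*b13 = -(2)*(-1) - (-2)*(-4) = -6
e2 coeff: v1*b12 - v3*b23 = (-4)*(-1) - (-2)*(-3) = -2
e3 coeff: v1*b13 + v2*b23 = (-4)*(-4) + (2)*(-3) = 10
v _| B = -6*e1 - 2*e2 + 10*e3


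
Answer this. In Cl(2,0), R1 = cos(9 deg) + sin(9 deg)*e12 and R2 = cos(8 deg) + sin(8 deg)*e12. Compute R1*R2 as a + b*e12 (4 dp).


Same-plane rotors commute and their half-angles add:
R1*R2 = cos(a1 + a2) + sin(a1 + a2)*e12.
a1 + a2 = 9 + 8 = 17 deg
cos(17 deg) = 0.9563
sin(17 deg) = 0.2924
R1*R2 = 0.9563 + 0.2924*e12


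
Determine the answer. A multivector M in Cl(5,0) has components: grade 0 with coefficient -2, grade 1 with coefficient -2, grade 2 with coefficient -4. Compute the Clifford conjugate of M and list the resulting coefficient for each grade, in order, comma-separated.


Clifford conjugate sign for grade k: (-1)^(k(k+1)/2)
Grade 0: (-1)^(0*1/2) = (-1)^0 = 1, coeff -2 -> -2
Grade 1: (-1)^(1*2/2) = (-1)^1 = -1, coeff -2 -> 2
Grade 2: (-1)^(2*3/2) = (-1)^3 = -1, coeff -4 -> 4
Conjugated coefficients: -2, 2, 4


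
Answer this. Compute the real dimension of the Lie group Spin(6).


Spin(n) double-covers SO(n); both have Lie algebra so(n) of dimension n(n-1)/2.
n = 6
n(n-1) = 6 * 5 = 30
dim Spin(6) = 30/2 = 15


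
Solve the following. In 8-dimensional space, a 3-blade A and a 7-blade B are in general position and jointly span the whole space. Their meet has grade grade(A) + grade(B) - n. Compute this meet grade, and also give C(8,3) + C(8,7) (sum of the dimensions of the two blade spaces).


Meet grade = grade(A) + grade(B) - n
= 3 + 7 - 8 = 2
C(8,3) = 56
C(8,7) = 8
dim_A + dim_B = 56 + 8 = 64


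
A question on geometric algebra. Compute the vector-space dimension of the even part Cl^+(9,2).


Even subalgebra dimension = 2^(n-1)
n = 9 + 2 = 11
2^(11 - 1) = 2^10 = 1024
Verification: sum of C(11,k) for even k = 1 + 55 + 330 + 462 + 165 + 11 = 1024
Result = 1024


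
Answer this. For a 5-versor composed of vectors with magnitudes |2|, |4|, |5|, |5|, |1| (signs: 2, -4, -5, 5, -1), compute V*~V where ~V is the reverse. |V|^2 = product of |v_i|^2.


Each vector v_i has |v_i|^2 = s_i^2
Squared scales: 2^2 = 4, (-4)^2 = 16, (-5)^2 = 25, 5^2 = 25, (-1)^2 = 1
|V|^2 = 4 * 16 * 25 * 25 * 1
= 40000


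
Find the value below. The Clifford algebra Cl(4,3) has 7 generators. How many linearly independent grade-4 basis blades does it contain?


Number of grade-k basis blades in Cl(p,q) with n = p + q is C(n, k).
n = 4 + 3 = 7
C(7, 4) = 7! / (4! * 3!)
= 5040 / (24 * 6)
= 35


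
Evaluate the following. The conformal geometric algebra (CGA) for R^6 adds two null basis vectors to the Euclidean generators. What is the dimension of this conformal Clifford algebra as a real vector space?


The conformal model of R^6 uses Cl(7,1): the 6 Euclidean generators plus two extra orthogonal generators e+ (e+^2 = +1) and e- (e-^2 = -1), from which the null vectors e0, einf are built.
Number of generators m = 6 + 2 = 8.
dim Cl(p,q) = 2^m = 2^8 = 256


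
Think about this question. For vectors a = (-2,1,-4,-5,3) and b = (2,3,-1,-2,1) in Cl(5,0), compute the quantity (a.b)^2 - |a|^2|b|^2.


a . b = (-2)*2 + 1*3 + (-4)*(-1) + (-5)*(-2) + 3*1
= -4 + 3 + 4 + 10 + 3 = 16
|a|^2 = (-2)^2 + 1^2 + (-4)^2 + (-5)^2 + 3^2 = 55
|b|^2 = 2^2 + 3^2 + (-1)^2 + (-2)^2 + 1^2 = 19
(a.b)^2 = 16^2 = 256
|a|^2 * |b|^2 = 55 * 19 = 1045
Result = 256 - 1045 = -789


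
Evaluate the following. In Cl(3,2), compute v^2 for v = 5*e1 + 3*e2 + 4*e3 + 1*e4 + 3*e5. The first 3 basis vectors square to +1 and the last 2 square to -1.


v^2 = sum of c_i^2 * e_i^2
Positive signature terms (e_i^2 = +1): 5^2 + 3^2 + 4^2 = 50
Negative signature terms (e_j^2 = -1): 1^2 + 3^2 = 10
v^2 = 50 - 10 = 40


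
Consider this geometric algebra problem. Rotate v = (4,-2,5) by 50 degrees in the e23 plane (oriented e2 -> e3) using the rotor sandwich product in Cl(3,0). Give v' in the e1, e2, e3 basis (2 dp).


Rotor R = cos(25deg) - sin(25deg)*e23
Rotation angle theta = 2 * 25 = 50 degrees in the e23 plane (e2 -> e3).
The component perpendicular to the plane (e1) is invariant: v'_1 = v1 = 4.00
cos(50deg) = 0.6428, sin(50deg) = 0.7660
v'_2 = v2*cos(theta) - v3*sin(theta) = -2*0.6428 - 5*0.7660 = -5.12
v'_3 = v2*sin(theta) + v3*cos(theta) = -2*0.7660 + 5*0.6428 = 1.68
v' = 4.00*e1 - 5.12*e2 + 1.68*e3


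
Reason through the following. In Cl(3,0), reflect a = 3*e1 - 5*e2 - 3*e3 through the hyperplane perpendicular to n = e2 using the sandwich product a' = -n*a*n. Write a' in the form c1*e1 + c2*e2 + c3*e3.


Reflection formula: a' = -n*a*n, with n = e2 (unit vector, n^2 = 1).
For reflection through hyperplane perp to e2:
The component along e2 flips sign, others stay.
a = (3, -5, -3)
a' = (3, 5, -3)
a' = 3*e1 + 5*e2 - 3*e3


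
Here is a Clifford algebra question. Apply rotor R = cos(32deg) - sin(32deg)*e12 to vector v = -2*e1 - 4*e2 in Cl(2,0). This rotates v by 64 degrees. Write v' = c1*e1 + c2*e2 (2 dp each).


Rotor R = cos(32deg) - sin(32deg)*e12
Rotation angle theta = 2 * 32 = 64 degrees
v' = R*v*~R rotates v by theta.
cos(64deg) = 0.4384, sin(64deg) = 0.8988
v'_1 = -2*cos(64deg) - (-4)*sin(64deg)
= -2*0.4384 - (-4)*0.8988
= 2.72
v'_2 = -2*sin(64deg) + (-4)*cos(64deg)
= -2*0.8988 + (-4)*0.4384
= -3.55
v' = 2.72*e1 - 3.55*e2


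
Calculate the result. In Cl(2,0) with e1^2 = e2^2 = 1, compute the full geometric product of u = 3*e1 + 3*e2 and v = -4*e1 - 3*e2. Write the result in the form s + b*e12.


Expand: (3*e1 + 3*e2)(-4*e1 - 3*e2)
= 3*(-4)*e1e1 + 3*(-3)*e1e2 + 3*(-4)*e2e1 + 3*(-3)*e2e2
Using e1^2 = e2^2 = 1, e2e1 = -e1e2:
Scalar part s = 3*(-4) + 3*(-3) = -12 + (-9) = -21
Bivector part b = 3*(-3) - 3*(-4) = -9 - (-12) = 3
uv = -21 + 3*e12


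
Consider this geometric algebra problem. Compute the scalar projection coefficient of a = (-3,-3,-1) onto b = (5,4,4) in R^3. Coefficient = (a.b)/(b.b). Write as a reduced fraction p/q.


Projection coefficient = (a . b) / (b . b)
a . b = (-3)*5 + (-3)*4 + (-1)*4
= -15 + (-12) + (-4) = -31
b . b = 5^2 + 4^2 + 4^2
= 25 + 16 + 16 = 57
Coefficient = -31/57
In lowest terms: -31/57


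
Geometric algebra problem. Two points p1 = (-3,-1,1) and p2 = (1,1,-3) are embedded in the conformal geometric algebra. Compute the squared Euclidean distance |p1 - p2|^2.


p1 - p2 = (-4, -2, 4)
|p1 - p2|^2 = (-4)^2 + (-2)^2 + 4^2
= 16 + 4 + 16
= 36


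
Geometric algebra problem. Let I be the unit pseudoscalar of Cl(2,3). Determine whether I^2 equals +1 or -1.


The pseudoscalar I = e1...e_n (product of all n generators) of Cl(p,q) satisfies I^2 = (-1)^(q + n(n-1)/2).
p = 2, q = 3, n = p + q = 5
n(n-1)/2 = 5 * 4 / 2 = 10
Exponent = q + n(n-1)/2 = 3 + 10 = 13
I^2 = (-1)^13 = -1


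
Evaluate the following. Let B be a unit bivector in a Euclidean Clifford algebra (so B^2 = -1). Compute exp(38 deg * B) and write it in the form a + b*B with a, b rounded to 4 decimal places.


For a unit bivector B with B^2 = -1, the exponential series gives
e^(theta*B) = cos(theta) + sin(theta)*B (the GA analogue of Euler's formula).
theta = 38 degrees = 0.663225 rad
cos(38 deg) = 0.7880
sin(38 deg) = 0.6157
exp(theta*B) = 0.7880 + 0.6157*B


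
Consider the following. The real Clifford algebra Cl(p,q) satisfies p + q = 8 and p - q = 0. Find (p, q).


We need p + q = 8 and p - q = 0.
Adding: 2p = 8 + 0 = 8, so p = 4.
Then q = 8 - 4 = 4.
(p, q) = (4, 4)


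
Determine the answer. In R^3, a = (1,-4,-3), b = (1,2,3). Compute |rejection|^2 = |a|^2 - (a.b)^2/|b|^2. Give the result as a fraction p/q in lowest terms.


|a|^2 = 1^2 + (-4)^2 + (-3)^2 = 26
|b|^2 = 1^2 + 2^2 + 3^2 = 14
a . b = 1*1 + (-4)*2 + (-3)*3 = -16
(a.b)^2 = (-16)^2 = 256
|rej|^2 = 26 - 256/14
= (364 - 256)/14
= 108/14
In lowest terms: 54/7


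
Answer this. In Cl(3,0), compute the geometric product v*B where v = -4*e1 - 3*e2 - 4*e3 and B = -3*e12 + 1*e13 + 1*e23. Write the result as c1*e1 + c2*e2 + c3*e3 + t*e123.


vB has grade-1 (vector) and grade-3 (trivector) parts: vB = (v _| B) + (v ^ B).
Vector part <vB>_1:
  e1: -v2*b12 - v3*b13 = -(-3)*(-3) - (-4)*(1) = -5
  e2: v1*b12 - v3*b23 = (-4)*(-3) - (-4)*(1) = 16
  e3: v1*b13 + v2*b23 = (-4)*(1) + (-3)*(1) = -7
Trivector part <vB>_3:
  e123: v1*b23 - v2*b13 + v3*b12 = (-4)*(1) - (-3)*(1) + (-4)*(-3) = 11
vB = -5*e1 + 16*e2 - 7*e3 + 11*e123


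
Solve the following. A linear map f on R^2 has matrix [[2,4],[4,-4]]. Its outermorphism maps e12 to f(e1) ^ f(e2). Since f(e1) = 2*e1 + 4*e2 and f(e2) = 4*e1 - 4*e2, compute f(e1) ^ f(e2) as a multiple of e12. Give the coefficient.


The outermorphism of a linear map f sends e1^e2 to f(e1)^f(e2).
f(e1) = 2*e1 + 4*e2
f(e2) = 4*e1 - 4*e2
f(e1) ^ f(e2) = (2*e1 + 4*e2) ^ (4*e1 - 4*e2)
= 2*(-4)*e12 + 4*4*e21
= (-8 - 16)*e12
= -24*e12
Coefficient = -24


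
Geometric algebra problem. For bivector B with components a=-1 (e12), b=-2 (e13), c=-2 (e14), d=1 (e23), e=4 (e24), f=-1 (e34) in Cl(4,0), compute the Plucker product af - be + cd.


Plucker relation: af - be + cd
a*f = (-1)*(-1) = 1
b*e = (-2)*4 = -8
c*d = (-2)*1 = -2
af - be + cd = 1 - (-8) + (-2)
= 7


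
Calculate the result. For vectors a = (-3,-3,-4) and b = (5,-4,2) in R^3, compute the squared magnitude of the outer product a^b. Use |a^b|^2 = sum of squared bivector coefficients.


a wedge b = (a1*b2 - a2*b1)*e12 + (a1*b3 - a3*b1)*e13 + (a2*b3 - a3*b2)*e23
e12 coeff: (-3)*(-4) - (-3)*5 = 12 - (-15) = 27
e13 coeff: (-3)*2 - (-4)*5 = -6 - (-20) = 14
e23 coeff: (-3)*2 - (-4)*(-4) = -6 - 16 = -22
|a wedge b|^2 = 27^2 + 14^2 + (-22)^2
= 729 + 196 + 484
= 1409


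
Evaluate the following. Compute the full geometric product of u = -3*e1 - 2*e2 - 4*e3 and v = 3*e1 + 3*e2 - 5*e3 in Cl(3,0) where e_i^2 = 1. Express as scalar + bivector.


In Cl(3,0): e_i^2 = 1, e_ie_j = -e_je_i for i != j.
Scalar part = u . v = (-3)*3 + (-2)*3 + (-4)*(-5)
= -9 + (-6) + 20 = 5
e12 coeff = (-3)*3 - (-2)*3 = -9 - (-6) = -3
e13 coeff = (-3)*(-5) - (-4)*3 = 15 - (-12) = 27
e23 coeff = (-2)*(-5) - (-4)*3 = 10 - (-12) = 22
uv = 5 - 3*e12 + 27*e13 + 22*e23


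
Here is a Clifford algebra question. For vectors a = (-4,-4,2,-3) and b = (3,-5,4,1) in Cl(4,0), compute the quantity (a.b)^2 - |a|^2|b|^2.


a . b = (-4)*3 + (-4)*(-5) + 2*4 + (-3)*1
= -12 + 20 + 8 + (-3) = 13
|a|^2 = (-4)^2 + (-4)^2 + 2^2 + (-3)^2 = 45
|b|^2 = 3^2 + (-5)^2 + 4^2 + 1^2 = 51
(a.b)^2 = 13^2 = 169
|a|^2 * |b|^2 = 45 * 51 = 2295
Result = 169 - 2295 = -2126


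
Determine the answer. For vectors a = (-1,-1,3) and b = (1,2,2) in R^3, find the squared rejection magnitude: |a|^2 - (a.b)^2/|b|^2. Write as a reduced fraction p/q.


|a|^2 = (-1)^2 + (-1)^2 + 3^2 = 11
|b|^2 = 1^2 + 2^2 + 2^2 = 9
a . b = (-1)*1 + (-1)*2 + 3*2 = 3
(a.b)^2 = 3^2 = 9
|rej|^2 = 11 - 9/9
= (99 - 9)/9
= 90/9
In lowest terms: 10/1


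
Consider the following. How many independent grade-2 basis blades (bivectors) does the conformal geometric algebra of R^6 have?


The conformal model of R^6 uses Cl(7,1) with m = 6 + 2 = 8 generators.
Number of grade-2 blades = C(m, 2) = C(8, 2)
= 8*7/2 = 28


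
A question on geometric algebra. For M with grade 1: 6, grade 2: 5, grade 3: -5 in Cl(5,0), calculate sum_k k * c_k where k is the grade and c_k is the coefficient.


Grade-weighted sum = sum of grade_k * coefficient_k
1*6 = 6
2*5 = 10
3*(-5) = -15
Total = 6 + 10 + (-15) = 1


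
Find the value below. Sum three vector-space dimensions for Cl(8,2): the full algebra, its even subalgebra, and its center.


n = 8 + 2 = 10
Total dim = 2^10 = 1024
Even subalgebra dim = 2^9 = 512
n is even, so center dim = 1
Sum = 1024 + 512 + 1 = 1537


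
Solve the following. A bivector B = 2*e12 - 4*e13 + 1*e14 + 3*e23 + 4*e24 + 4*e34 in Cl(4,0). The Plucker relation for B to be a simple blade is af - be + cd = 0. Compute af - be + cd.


Plucker relation: af - be + cd
a*f = 2*4 = 8
b*e = (-4)*4 = -16
c*d = 1*3 = 3
af - be + cd = 8 - (-16) + 3
= 27


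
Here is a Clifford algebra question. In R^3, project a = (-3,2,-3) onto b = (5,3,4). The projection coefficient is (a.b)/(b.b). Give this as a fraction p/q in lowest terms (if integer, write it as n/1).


Projection coefficient = (a . b) / (b . b)
a . b = (-3)*5 + 2*3 + (-3)*4
= -15 + 6 + (-12) = -21
b . b = 5^2 + 3^2 + 4^2
= 25 + 9 + 16 = 50
Coefficient = -21/50
In lowest terms: -21/50


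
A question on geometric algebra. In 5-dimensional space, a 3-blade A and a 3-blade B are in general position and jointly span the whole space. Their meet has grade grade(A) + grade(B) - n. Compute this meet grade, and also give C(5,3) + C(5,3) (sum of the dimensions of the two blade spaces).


Meet grade = grade(A) + grade(B) - n
= 3 + 3 - 5 = 1
C(5,3) = 10
C(5,3) = 10
dim_A + dim_B = 10 + 10 = 20


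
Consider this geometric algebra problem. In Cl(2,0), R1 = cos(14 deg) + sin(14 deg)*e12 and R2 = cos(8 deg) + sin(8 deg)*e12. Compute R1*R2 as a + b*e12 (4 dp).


Same-plane rotors commute and their half-angles add:
R1*R2 = cos(a1 + a2) + sin(a1 + a2)*e12.
a1 + a2 = 14 + 8 = 22 deg
cos(22 deg) = 0.9272
sin(22 deg) = 0.3746
R1*R2 = 0.9272 + 0.3746*e12


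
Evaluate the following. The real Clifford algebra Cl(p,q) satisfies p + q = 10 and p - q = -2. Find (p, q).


We need p + q = 10 and p - q = -2.
Adding: 2p = 10 + (-2) = 8, so p = 4.
Then q = 10 - 4 = 6.
(p, q) = (4, 6)


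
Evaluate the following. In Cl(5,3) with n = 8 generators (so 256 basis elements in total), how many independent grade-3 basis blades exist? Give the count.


Number of grade-k basis blades in Cl(p,q) with n = p + q is C(n, k).
n = 5 + 3 = 8
C(8, 3) = 8! / (3! * 5!)
= 40320 / (6 * 120)
= 56


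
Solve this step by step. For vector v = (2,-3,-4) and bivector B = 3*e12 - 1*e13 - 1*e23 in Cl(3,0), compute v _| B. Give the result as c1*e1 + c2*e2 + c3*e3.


Left contraction v _| B = <vB>_1 (grade-1 part of the geometric product vB).
Using e1_|e12 = e2, e2_|e12 = -e1, e1_|e13 = e3, e3_|e13 = -e1, e2_|e23 = e3, e3_|e23 = -e2:
e1 coeff: -v2*b12 - v3*b13 = -(-3)*(3) - (-4)*(-1) = 5
e2 coeff: v1*b12 - v3*b23 = (2)*(3) - (-4)*(-1) = 2
e3 coeff: v1*b13 + v2*b23 = (2)*(-1) + (-3)*(-1) = 1
v _| B = 5*e1 + 2*e2 + 1*e3


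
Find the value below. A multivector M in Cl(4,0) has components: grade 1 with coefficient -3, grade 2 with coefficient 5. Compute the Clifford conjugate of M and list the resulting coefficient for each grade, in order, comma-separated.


Clifford conjugate sign for grade k: (-1)^(k(k+1)/2)
Grade 1: (-1)^(1*2/2) = (-1)^1 = -1, coeff -3 -> 3
Grade 2: (-1)^(2*3/2) = (-1)^3 = -1, coeff 5 -> -5
Conjugated coefficients: 3, -5


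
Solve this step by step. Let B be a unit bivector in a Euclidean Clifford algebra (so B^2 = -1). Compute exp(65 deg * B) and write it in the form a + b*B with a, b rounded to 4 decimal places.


For a unit bivector B with B^2 = -1, the exponential series gives
e^(theta*B) = cos(theta) + sin(theta)*B (the GA analogue of Euler's formula).
theta = 65 degrees = 1.134464 rad
cos(65 deg) = 0.4226
sin(65 deg) = 0.9063
exp(theta*B) = 0.4226 + 0.9063*B


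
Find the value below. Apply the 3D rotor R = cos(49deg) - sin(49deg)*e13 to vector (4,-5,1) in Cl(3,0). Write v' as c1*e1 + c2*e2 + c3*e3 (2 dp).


Rotor R = cos(49deg) - sin(49deg)*e13
Rotation angle theta = 2 * 49 = 98 degrees in the e13 plane (e1 -> e3).
The component perpendicular to the plane (e2) is invariant: v'_2 = v2 = -5.00
cos(98deg) = -0.1392, sin(98deg) = 0.9903
v'_1 = v1*cos(theta) - v3*sin(theta) = 4*(-0.1392) - 1*0.9903 = -1.55
v'_3 = v1*sin(theta) + v3*cos(theta) = 4*0.9903 + 1*(-0.1392) = 3.82
v' = -1.55*e1 - 5.00*e2 + 3.82*e3


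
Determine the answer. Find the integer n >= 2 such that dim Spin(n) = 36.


dim Spin(n) = dim so(n) = n(n-1)/2.
Solve n(n-1)/2 = 36, i.e. n^2 - n - 72 = 0.
Discriminant = 1 + 8*36 = 289
n = (1 + sqrt(289))/2 = (1 + 17)/2 = 9


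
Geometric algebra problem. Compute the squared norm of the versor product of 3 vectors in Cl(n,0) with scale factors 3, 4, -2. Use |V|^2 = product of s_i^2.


Each vector v_i has |v_i|^2 = s_i^2
Squared scales: 3^2 = 9, 4^2 = 16, (-2)^2 = 4
|V|^2 = 9 * 16 * 4
= 576


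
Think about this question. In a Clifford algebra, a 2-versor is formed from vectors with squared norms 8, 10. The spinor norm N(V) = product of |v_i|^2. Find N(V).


Spinor norm N(V) = |v1|^2 * |v2|^2 * ... * |v2|^2
= 8 * 10
Running product: 8, 80
N(V) = 80


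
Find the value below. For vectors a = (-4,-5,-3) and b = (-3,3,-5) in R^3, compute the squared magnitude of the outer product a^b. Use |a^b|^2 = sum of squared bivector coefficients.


a wedge b = (a1*b2 - a2*b1)*e12 + (a1*b3 - a3*b1)*e13 + (a2*b3 - a3*b2)*e23
e12 coeff: (-4)*3 - (-5)*(-3) = -12 - 15 = -27
e13 coeff: (-4)*(-5) - (-3)*(-3) = 20 - 9 = 11
e23 coeff: (-5)*(-5) - (-3)*3 = 25 - (-9) = 34
|a wedge b|^2 = (-27)^2 + 11^2 + 34^2
= 729 + 121 + 1156
= 2006


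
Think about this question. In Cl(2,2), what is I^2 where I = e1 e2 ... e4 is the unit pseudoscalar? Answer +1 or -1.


The pseudoscalar I = e1...e_n (product of all n generators) of Cl(p,q) satisfies I^2 = (-1)^(q + n(n-1)/2).
p = 2, q = 2, n = p + q = 4
n(n-1)/2 = 4 * 3 / 2 = 6
Exponent = q + n(n-1)/2 = 2 + 6 = 8
I^2 = (-1)^8 = +1


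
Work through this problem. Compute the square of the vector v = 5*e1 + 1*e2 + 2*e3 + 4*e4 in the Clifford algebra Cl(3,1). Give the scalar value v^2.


v^2 = sum of c_i^2 * e_i^2
Positive signature terms (e_i^2 = +1): 5^2 + 1^2 + 2^2 = 30
Negative signature terms (e_j^2 = -1): 4^2 = 16
v^2 = 30 - 16 = 14


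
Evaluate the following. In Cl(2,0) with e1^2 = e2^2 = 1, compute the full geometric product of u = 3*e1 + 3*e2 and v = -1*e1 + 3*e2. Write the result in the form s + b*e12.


Expand: (3*e1 + 3*e2)(-1*e1 + 3*e2)
= 3*(-1)*e1e1 + 3*3*e1e2 + 3*(-1)*e2e1 + 3*3*e2e2
Using e1^2 = e2^2 = 1, e2e1 = -e1e2:
Scalar part s = 3*(-1) + 3*3 = -3 + 9 = 6
Bivector part b = 3*3 - 3*(-1) = 9 - (-3) = 12
uv = 6 + 12*e12


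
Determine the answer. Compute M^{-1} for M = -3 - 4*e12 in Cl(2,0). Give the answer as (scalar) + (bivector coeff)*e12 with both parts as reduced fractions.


M = -3 - 4*e12, where e12^2 = -1.
Since M commutes with its reverse ~M = a - b*e12, M * ~M = a^2 - b^2*e12^2 = a^2 + b^2.
So M^{-1} = ~M / (a^2 + b^2) = (a - b*e12)/(a^2 + b^2).
a^2 + b^2 = 9 + 16 = 25
Scalar part = -3/25 = -3/25
Bivector coeff = 4/25 = 4/25
M^{-1} = -3/25 + 4/25*e12


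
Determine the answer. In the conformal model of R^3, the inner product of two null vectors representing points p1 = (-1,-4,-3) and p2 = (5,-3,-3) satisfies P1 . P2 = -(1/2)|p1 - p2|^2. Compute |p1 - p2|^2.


p1 - p2 = (-6, -1, 0)
|p1 - p2|^2 = (-6)^2 + (-1)^2 + 0^2
= 36 + 1 + 0
= 37


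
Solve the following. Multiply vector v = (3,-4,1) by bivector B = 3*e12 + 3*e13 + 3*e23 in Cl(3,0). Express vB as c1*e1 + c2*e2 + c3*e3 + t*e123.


vB has grade-1 (vector) and grade-3 (trivector) parts: vB = (v _| B) + (v ^ B).
Vector part <vB>_1:
  e1: -v2*b12 - v3*b13 = -(-4)*(3) - (1)*(3) = 9
  e2: v1*b12 - v3*b23 = (3)*(3) - (1)*(3) = 6
  e3: v1*b13 + v2*b23 = (3)*(3) + (-4)*(3) = -3
Trivector part <vB>_3:
  e123: v1*b23 - v2*b13 + v3*b12 = (3)*(3) - (-4)*(3) + (1)*(3) = 24
vB = 9*e1 + 6*e2 - 3*e3 + 24*e123


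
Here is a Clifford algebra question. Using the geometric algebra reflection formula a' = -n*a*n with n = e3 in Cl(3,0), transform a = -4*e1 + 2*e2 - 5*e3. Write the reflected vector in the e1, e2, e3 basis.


Reflection formula: a' = -n*a*n, with n = e3 (unit vector, n^2 = 1).
For reflection through hyperplane perp to e3:
The component along e3 flips sign, others stay.
a = (-4, 2, -5)
a' = (-4, 2, 5)
a' = -4*e1 + 2*e2 + 5*e3


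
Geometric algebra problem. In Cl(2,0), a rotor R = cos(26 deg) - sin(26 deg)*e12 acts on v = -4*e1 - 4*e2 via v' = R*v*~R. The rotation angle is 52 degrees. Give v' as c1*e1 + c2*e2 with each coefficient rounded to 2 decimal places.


Rotor R = cos(26deg) - sin(26deg)*e12
Rotation angle theta = 2 * 26 = 52 degrees
v' = R*v*~R rotates v by theta.
cos(52deg) = 0.6157, sin(52deg) = 0.7880
v'_1 = -4*cos(52deg) - (-4)*sin(52deg)
= -4*0.6157 - (-4)*0.7880
= 0.69
v'_2 = -4*sin(52deg) + (-4)*cos(52deg)
= -4*0.7880 + (-4)*0.6157
= -5.61
v' = 0.69*e1 - 5.61*e2


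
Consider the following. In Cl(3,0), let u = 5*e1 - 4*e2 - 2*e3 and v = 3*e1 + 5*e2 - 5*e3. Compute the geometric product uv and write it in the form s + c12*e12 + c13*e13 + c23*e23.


In Cl(3,0): e_i^2 = 1, e_ie_j = -e_je_i for i != j.
Scalar part = u . v = 5*3 + (-4)*5 + (-2)*(-5)
= 15 + (-20) + 10 = 5
e12 coeff = 5*5 - (-4)*3 = 25 - (-12) = 37
e13 coeff = 5*(-5) - (-2)*3 = -25 - (-6) = -19
e23 coeff = (-4)*(-5) - (-2)*5 = 20 - (-10) = 30
uv = 5 + 37*e12 - 19*e13 + 30*e23


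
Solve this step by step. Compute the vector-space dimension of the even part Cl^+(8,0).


Even subalgebra dimension = 2^(n-1)
n = 8 + 0 = 8
2^(8 - 1) = 2^7 = 128
Verification: sum of C(8,k) for even k = 1 + 28 + 70 + 28 + 1 = 128
Result = 128


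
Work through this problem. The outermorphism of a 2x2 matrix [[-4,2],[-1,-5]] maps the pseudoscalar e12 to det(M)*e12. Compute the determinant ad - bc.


The outermorphism of a linear map f sends e1^e2 to f(e1)^f(e2).
f(e1) = -4*e1 - 1*e2
f(e2) = 2*e1 - 5*e2
f(e1) ^ f(e2) = (-4*e1 - 1*e2) ^ (2*e1 - 5*e2)
= (-4)*(-5)*e12 + (-1)*2*e21
= (20 - (-2))*e12
= 22*e12
Coefficient = 22


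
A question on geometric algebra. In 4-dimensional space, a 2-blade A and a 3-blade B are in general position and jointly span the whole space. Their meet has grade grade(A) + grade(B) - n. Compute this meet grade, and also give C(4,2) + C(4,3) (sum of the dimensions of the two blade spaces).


Meet grade = grade(A) + grade(B) - n
= 2 + 3 - 4 = 1
C(4,2) = 6
C(4,3) = 4
dim_A + dim_B = 6 + 4 = 10


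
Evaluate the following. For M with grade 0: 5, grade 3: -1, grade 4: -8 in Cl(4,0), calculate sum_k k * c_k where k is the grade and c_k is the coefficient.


Grade-weighted sum = sum of grade_k * coefficient_k
0*5 = 0
3*(-1) = -3
4*(-8) = -32
Total = 0 + (-3) + (-32) = -35


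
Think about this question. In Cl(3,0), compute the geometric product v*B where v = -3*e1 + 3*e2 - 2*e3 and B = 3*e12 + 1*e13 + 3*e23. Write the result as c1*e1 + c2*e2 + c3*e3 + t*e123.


vB has grade-1 (vector) and grade-3 (trivector) parts: vB = (v _| B) + (v ^ B).
Vector part <vB>_1:
  e1: -v2*b12 - v3*b13 = -(3)*(3) - (-2)*(1) = -7
  e2: v1*b12 - v3*b23 = (-3)*(3) - (-2)*(3) = -3
  e3: v1*b13 + v2*b23 = (-3)*(1) + (3)*(3) = 6
Trivector part <vB>_3:
  e123: v1*b23 - v2*b13 + v3*b12 = (-3)*(3) - (3)*(1) + (-2)*(3) = -18
vB = -7*e1 - 3*e2 + 6*e3 - 18*e123


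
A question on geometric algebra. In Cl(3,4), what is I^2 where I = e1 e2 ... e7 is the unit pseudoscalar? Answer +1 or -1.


The pseudoscalar I = e1...e_n (product of all n generators) of Cl(p,q) satisfies I^2 = (-1)^(q + n(n-1)/2).
p = 3, q = 4, n = p + q = 7
n(n-1)/2 = 7 * 6 / 2 = 21
Exponent = q + n(n-1)/2 = 4 + 21 = 25
I^2 = (-1)^25 = -1


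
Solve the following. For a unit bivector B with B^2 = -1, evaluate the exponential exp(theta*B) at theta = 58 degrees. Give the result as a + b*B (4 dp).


For a unit bivector B with B^2 = -1, the exponential series gives
e^(theta*B) = cos(theta) + sin(theta)*B (the GA analogue of Euler's formula).
theta = 58 degrees = 1.012291 rad
cos(58 deg) = 0.5299
sin(58 deg) = 0.8480
exp(theta*B) = 0.5299 + 0.8480*B


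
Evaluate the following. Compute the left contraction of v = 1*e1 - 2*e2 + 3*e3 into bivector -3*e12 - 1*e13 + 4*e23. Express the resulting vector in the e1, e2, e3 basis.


Left contraction v _| B = <vB>_1 (grade-1 part of the geometric product vB).
Using e1_|e12 = e2, e2_|e12 = -e1, e1_|e13 = e3, e3_|e13 = -e1, e2_|e23 = e3, e3_|e23 = -e2:
e1 coeff: -v2*b12 - v3*b13 = -(-2)*(-3) - (3)*(-1) = -3
e2 coeff: v1*b12 - v3*b23 = (1)*(-3) - (3)*(4) = -15
e3 coeff: v1*b13 + v2*b23 = (1)*(-1) + (-2)*(4) = -9
v _| B = -3*e1 - 15*e2 - 9*e3


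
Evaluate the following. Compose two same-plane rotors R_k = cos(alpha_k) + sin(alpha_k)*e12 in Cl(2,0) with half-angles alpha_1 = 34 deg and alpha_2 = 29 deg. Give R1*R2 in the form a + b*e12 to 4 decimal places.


Same-plane rotors commute and their half-angles add:
R1*R2 = cos(a1 + a2) + sin(a1 + a2)*e12.
a1 + a2 = 34 + 29 = 63 deg
cos(63 deg) = 0.4540
sin(63 deg) = 0.8910
R1*R2 = 0.4540 + 0.8910*e12


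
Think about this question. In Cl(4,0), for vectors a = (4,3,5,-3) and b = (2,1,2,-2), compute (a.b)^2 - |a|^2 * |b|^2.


a . b = 4*2 + 3*1 + 5*2 + (-3)*(-2)
= 8 + 3 + 10 + 6 = 27
|a|^2 = 4^2 + 3^2 + 5^2 + (-3)^2 = 59
|b|^2 = 2^2 + 1^2 + 2^2 + (-2)^2 = 13
(a.b)^2 = 27^2 = 729
|a|^2 * |b|^2 = 59 * 13 = 767
Result = 729 - 767 = -38


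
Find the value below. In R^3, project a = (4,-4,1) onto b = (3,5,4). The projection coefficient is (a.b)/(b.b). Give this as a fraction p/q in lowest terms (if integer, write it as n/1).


Projection coefficient = (a . b) / (b . b)
a . b = 4*3 + (-4)*5 + 1*4
= 12 + (-20) + 4 = -4
b . b = 3^2 + 5^2 + 4^2
= 9 + 25 + 16 = 50
Coefficient = -4/50
In lowest terms: -2/25


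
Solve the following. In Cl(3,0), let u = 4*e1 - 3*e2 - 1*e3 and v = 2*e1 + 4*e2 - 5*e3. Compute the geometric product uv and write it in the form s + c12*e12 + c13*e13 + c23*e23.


In Cl(3,0): e_i^2 = 1, e_ie_j = -e_je_i for i != j.
Scalar part = u . v = 4*2 + (-3)*4 + (-1)*(-5)
= 8 + (-12) + 5 = 1
e12 coeff = 4*4 - (-3)*2 = 16 - (-6) = 22
e13 coeff = 4*(-5) - (-1)*2 = -20 - (-2) = -18
e23 coeff = (-3)*(-5) - (-1)*4 = 15 - (-4) = 19
uv = 1 + 22*e12 - 18*e13 + 19*e23


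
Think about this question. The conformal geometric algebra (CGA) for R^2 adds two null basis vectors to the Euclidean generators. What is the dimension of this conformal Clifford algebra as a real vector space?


The conformal model of R^2 uses Cl(3,1): the 2 Euclidean generators plus two extra orthogonal generators e+ (e+^2 = +1) and e- (e-^2 = -1), from which the null vectors e0, einf are built.
Number of generators m = 2 + 2 = 4.
dim Cl(p,q) = 2^m = 2^4 = 16


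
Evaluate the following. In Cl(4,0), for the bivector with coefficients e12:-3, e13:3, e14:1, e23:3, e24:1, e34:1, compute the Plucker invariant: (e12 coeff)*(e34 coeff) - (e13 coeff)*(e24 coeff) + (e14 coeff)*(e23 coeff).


Plucker relation: af - be + cd
a*f = (-3)*1 = -3
b*e = 3*1 = 3
c*d = 1*3 = 3
af - be + cd = -3 - 3 + 3
= -3


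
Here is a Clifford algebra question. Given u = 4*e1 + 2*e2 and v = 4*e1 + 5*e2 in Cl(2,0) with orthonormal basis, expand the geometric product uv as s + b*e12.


Expand: (4*e1 + 2*e2)(4*e1 + 5*e2)
= 4*4*e1e1 + 4*5*e1e2 + 2*4*e2e1 + 2*5*e2e2
Using e1^2 = e2^2 = 1, e2e1 = -e1e2:
Scalar part s = 4*4 + 2*5 = 16 + 10 = 26
Bivector part b = 4*5 - 2*4 = 20 - 8 = 12
uv = 26 + 12*e12


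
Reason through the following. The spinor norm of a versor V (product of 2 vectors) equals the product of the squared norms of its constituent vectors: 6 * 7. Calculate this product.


Spinor norm N(V) = |v1|^2 * |v2|^2 * ... * |v2|^2
= 6 * 7
Running product: 6, 42
N(V) = 42


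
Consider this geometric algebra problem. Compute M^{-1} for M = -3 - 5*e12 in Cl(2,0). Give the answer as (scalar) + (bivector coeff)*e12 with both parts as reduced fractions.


M = -3 - 5*e12, where e12^2 = -1.
Since M commutes with its reverse ~M = a - b*e12, M * ~M = a^2 - b^2*e12^2 = a^2 + b^2.
So M^{-1} = ~M / (a^2 + b^2) = (a - b*e12)/(a^2 + b^2).
a^2 + b^2 = 9 + 25 = 34
Scalar part = -3/34 = -3/34
Bivector coeff = 5/34 = 5/34
M^{-1} = -3/34 + 5/34*e12


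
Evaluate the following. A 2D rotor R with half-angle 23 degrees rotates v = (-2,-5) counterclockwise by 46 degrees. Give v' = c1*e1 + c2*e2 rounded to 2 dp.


Rotor R = cos(23deg) - sin(23deg)*e12
Rotation angle theta = 2 * 23 = 46 degrees
v' = R*v*~R rotates v by theta.
cos(46deg) = 0.6947, sin(46deg) = 0.7193
v'_1 = -2*cos(46deg) - (-5)*sin(46deg)
= -2*0.6947 - (-5)*0.7193
= 2.21
v'_2 = -2*sin(46deg) + (-5)*cos(46deg)
= -2*0.7193 + (-5)*0.6947
= -4.91
v' = 2.21*e1 - 4.91*e2


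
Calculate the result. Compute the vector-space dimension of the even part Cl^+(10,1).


Even subalgebra dimension = 2^(n-1)
n = 10 + 1 = 11
2^(11 - 1) = 2^10 = 1024
Verification: sum of C(11,k) for even k = 1 + 55 + 330 + 462 + 165 + 11 = 1024
Result = 1024
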